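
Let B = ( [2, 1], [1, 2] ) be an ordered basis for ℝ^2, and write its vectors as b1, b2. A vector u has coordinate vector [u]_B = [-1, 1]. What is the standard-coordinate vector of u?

u = M [u]_B, where M has columns b1, b2.
Carrying out the matrix-vector product, u = [-1, 1].

[-1, 1]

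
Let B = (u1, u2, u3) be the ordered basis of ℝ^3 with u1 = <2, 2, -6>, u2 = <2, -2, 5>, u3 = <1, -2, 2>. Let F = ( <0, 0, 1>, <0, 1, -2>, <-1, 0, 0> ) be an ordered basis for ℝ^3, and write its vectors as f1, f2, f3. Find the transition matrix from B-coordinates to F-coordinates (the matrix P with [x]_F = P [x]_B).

[[-2, 1, -2], [2, -2, -2], [-2, -2, -1]]

Column j of P is [uj]_F, since P maps B-coordinates to F-coordinates.
Expressing u1 in F: u1 = -2f1 + 2f2 - 2f3, so column 1 of P is <-2, 2, -2>.
Doing the same for each uj gives P = [[-2, 1, -2], [2, -2, -2], [-2, -2, -1]].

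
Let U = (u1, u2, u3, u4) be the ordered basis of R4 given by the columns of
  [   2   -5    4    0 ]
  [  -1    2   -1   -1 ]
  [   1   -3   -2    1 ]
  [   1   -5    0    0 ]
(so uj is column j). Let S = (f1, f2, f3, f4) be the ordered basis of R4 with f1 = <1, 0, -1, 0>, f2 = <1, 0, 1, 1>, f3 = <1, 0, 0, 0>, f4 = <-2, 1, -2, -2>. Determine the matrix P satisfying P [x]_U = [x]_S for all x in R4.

Let M have columns uj and N have columns fj. Then for every x, N [x]_S = x = M [x]_U, so P = N^(-1) M.
Since det N = -1, N^(-1) has integer entries; multiplying gives P = [[0, -2, 2, -1], [-1, -1, -2, -2], [1, 2, 2, 1], [-1, 2, -1, -1]].

[[0, -2, 2, -1], [-1, -1, -2, -2], [1, 2, 2, 1], [-1, 2, -1, -1]]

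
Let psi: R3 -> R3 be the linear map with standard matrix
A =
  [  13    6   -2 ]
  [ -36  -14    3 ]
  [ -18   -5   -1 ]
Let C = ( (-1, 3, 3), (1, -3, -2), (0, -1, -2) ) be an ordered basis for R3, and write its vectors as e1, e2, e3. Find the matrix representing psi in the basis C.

The j-th column of [psi]_C is [psi(ej)]_C.
psi(e1) = A e1 = (-1, 3, 0) = -2e1 - 3e2 + 0·e3, so column 1 is (-2, -3, 0).
Repeating for e2, e3 and assembling the columns gives [[-2, 3, -1], [-3, 2, -3], [0, 3, -2]].

[[-2, 3, -1], [-3, 2, -3], [0, 3, -2]]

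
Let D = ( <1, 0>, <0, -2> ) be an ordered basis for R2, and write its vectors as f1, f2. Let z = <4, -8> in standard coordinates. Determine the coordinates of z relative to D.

<4, 4>

We seek scalars with c_1 f1 + c_2 f2 = z; equivalently solve M c = z where the columns of M are f1, f2.
System: c_1 + 0c_2 = 4, 0c_1 - 2c_2 = -8; solving gives c_1 = 4, c_2 = 4.
Check: 4f1 + 4f2 = <4, -8>.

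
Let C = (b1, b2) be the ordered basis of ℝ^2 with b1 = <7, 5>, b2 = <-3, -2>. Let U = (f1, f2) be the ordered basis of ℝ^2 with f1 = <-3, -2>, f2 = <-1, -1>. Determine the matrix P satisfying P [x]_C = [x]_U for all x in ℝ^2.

Column j of P is [bj]_U, since P maps C-coordinates to U-coordinates.
Expressing b1 in U: b1 = -2f1 - f2, so column 1 of P is <-2, -1>.
Doing the same for each bj gives P = [[-2, 1], [-1, 0]].

[[-2, 1], [-1, 0]]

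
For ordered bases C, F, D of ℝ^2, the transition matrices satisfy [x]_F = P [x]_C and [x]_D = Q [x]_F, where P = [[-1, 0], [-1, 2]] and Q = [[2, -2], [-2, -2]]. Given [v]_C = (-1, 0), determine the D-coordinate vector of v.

(0, -4)

Composing the changes, [v]_D = Q P [v]_C.
Q P = [[0, -4], [4, -4]]; applying this to (-1, 0) gives (0, -4).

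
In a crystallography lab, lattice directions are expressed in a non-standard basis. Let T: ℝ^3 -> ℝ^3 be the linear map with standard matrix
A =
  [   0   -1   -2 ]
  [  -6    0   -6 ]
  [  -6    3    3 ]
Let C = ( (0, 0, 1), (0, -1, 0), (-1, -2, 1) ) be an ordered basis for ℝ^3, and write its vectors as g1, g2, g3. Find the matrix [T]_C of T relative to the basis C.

[[1, -2, 3], [2, 2, 0], [2, -1, 0]]

Let P have columns g1, ..., g3. Then [T]_C = P^(-1) A P.
Here det P = -1, so P^(-1) is integer; computing A P first and then P^(-1)(A P) gives [[1, -2, 3], [2, 2, 0], [2, -1, 0]].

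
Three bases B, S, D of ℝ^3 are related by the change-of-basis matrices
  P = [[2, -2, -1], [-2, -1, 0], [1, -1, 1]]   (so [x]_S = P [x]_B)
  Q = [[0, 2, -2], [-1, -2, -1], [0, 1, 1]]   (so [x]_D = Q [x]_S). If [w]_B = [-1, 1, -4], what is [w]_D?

First [w]_S = P [w]_B = [0, 1, -6].
Then [w]_D = Q [w]_S = [14, 4, -5].

[14, 4, -5]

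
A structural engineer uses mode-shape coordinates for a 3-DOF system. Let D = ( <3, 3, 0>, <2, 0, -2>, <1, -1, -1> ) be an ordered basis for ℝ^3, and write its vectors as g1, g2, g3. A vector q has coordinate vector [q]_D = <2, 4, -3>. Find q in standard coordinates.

The coordinates say q = 2g1 + 4g2 - 3g3; adding the scaled basis vectors gives <11, 9, -5>.

<11, 9, -5>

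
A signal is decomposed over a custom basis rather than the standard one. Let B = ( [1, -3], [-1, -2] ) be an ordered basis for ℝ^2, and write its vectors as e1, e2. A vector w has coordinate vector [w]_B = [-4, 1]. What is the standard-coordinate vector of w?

[-5, 10]

w = M [w]_B, where M has columns e1, e2.
Carrying out the matrix-vector product, w = [-5, 10].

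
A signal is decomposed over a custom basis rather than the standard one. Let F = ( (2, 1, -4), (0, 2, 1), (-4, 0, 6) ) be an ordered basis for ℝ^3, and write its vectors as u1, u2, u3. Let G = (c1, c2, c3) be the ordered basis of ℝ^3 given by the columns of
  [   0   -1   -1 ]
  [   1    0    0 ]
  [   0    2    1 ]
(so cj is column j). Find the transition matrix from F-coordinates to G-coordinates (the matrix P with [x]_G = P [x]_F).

[[1, 2, 0], [-2, 1, 2], [0, -1, 2]]

Column j of P is [uj]_G, since P maps F-coordinates to G-coordinates.
Expressing u1 in G: u1 = c1 - 2c2 + 0·c3, so column 1 of P is (1, -2, 0).
Doing the same for each uj gives P = [[1, 2, 0], [-2, 1, 2], [0, -1, 2]].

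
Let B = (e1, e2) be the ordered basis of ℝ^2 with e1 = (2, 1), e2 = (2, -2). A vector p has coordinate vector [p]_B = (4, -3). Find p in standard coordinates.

(2, 10)

By definition p = 4e1 - 3e2.
Summing componentwise gives (2, 10).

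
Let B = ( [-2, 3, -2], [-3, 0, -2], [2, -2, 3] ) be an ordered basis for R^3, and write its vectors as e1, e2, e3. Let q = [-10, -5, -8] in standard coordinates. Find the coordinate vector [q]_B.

[q]_B is the unique c with M c = q, where M has columns e1, ..., e3.
Solving this 3x3 system gives c = (-3, 4, -2).
Check: -3e1 + 4e2 - 2e3 = [-10, -5, -8].

[-3, 4, -2]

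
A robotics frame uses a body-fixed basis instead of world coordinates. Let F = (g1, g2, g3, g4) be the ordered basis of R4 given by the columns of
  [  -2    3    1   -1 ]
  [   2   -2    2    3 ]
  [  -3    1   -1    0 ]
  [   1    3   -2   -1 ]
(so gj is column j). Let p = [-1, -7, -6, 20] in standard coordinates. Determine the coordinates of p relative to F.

[4, 3, -3, -1]

We seek scalars with c_1 g1 + ... + c_4 g4 = p; equivalently solve M c = p where the columns of M are g1, ..., g4.
Row-reducing the augmented matrix [M | p] gives c = (4, 3, -3, -1).
Check: 4g1 + 3g2 - 3g3 - g4 = [-1, -7, -6, 20].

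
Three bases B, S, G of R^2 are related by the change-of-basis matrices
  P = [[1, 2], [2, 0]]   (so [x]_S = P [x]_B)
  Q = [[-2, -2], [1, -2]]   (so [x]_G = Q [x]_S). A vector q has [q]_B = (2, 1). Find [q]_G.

Composing the changes, [q]_G = Q P [q]_B.
Q P = [[-6, -4], [-3, 2]]; applying this to (2, 1) gives (-16, -4).

(-16, -4)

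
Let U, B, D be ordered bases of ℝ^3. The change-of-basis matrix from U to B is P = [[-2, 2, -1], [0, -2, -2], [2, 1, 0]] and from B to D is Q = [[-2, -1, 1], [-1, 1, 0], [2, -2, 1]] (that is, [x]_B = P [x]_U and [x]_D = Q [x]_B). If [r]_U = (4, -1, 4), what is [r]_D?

(41, 8, -9)

Composing the changes, [r]_D = Q P [r]_U.
Q P = [[6, -1, 4], [2, -4, -1], [-2, 9, 2]]; applying this to (4, -1, 4) gives (41, 8, -9).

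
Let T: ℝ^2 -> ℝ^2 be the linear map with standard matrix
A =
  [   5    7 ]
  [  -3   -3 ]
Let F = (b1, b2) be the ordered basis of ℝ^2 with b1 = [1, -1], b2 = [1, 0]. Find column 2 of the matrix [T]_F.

Compute T(b2) = A b2 = [5, -3] in standard coordinates.
Then write this in F-coordinates: solve for y in y_1 b1 + y_2 b2 = [5, -3].
This gives y = [3, 2], which is column 2 of [T]_F.

[3, 2]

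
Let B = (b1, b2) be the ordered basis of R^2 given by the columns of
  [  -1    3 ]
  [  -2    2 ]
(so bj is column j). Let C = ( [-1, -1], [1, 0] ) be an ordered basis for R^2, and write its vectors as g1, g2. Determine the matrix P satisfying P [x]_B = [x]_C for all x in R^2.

Let M have columns bj and N have columns gj. Then for every x, N [x]_C = x = M [x]_B, so P = N^(-1) M.
Since det N = 1, N^(-1) has integer entries; multiplying gives P = [[2, -2], [1, 1]].

[[2, -2], [1, 1]]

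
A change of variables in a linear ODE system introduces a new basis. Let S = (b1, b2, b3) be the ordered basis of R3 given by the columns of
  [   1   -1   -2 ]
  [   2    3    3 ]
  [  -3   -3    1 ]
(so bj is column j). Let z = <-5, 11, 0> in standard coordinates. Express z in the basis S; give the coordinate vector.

Write z = c_1 b1 + ... + c_3 b3 and solve for the c_i.
Gaussian elimination on [M | z] yields c = (1, 0, 3).
Check: b1 + 0·b2 + 3b3 = <-5, 11, 0>.

<1, 0, 3>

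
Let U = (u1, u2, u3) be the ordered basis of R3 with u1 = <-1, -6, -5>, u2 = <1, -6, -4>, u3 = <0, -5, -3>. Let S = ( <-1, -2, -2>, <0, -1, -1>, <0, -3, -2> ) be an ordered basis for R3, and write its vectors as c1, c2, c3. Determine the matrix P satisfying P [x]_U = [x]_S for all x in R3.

Let M have columns uj and N have columns cj. Then for every x, N [x]_S = x = M [x]_U, so P = N^(-1) M.
Since det N = 1, N^(-1) has integer entries; multiplying gives P = [[1, -1, 0], [1, 2, -1], [1, 2, 2]].

[[1, -1, 0], [1, 2, -1], [1, 2, 2]]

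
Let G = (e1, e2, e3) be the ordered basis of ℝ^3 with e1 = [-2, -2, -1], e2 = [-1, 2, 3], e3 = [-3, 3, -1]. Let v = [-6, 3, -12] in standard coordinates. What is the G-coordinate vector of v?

[0, -3, 3]

Write v = c_1 e1 + ... + c_3 e3 and solve for the c_i.
Solving this 3x3 system gives c = (0, -3, 3).
Check: 0·e1 - 3e2 + 3e3 = [-6, 3, -12].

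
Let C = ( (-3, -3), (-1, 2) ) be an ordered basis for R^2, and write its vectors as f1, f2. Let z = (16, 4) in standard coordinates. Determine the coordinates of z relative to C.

Write z = c_1 f1 + c_2 f2 and solve for the c_i.
System: -3c_1 - c_2 = 16, -3c_1 + 2c_2 = 4; solving gives c_1 = -4, c_2 = -4.
Check: -4f1 - 4f2 = (16, 4).

(-4, -4)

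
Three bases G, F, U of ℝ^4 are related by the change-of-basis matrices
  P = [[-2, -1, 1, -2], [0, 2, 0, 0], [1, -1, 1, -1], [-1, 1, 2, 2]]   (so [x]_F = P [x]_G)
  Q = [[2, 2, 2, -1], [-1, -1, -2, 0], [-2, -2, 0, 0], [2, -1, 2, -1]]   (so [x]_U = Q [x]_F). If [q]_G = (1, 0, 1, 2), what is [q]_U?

(-15, 5, 10, -15)

Composing the changes, [q]_U = Q P [q]_G.
Q P = [[-1, -1, 2, -8], [0, 1, -3, 4], [4, -2, -2, 4], [-1, -7, 2, -8]]; applying this to (1, 0, 1, 2) gives (-15, 5, 10, -15).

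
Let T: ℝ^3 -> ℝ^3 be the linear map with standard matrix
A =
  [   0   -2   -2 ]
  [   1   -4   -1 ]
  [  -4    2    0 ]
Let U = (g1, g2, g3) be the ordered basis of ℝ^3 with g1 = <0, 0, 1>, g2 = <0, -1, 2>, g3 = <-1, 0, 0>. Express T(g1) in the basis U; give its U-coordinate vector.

Compute T(g1) = A g1 = <-2, -1, 0> in standard coordinates.
Then write this in U-coordinates: solve for y in y_1 g1 + ... + y_3 g3 = <-2, -1, 0>.
This gives y = <-2, 1, 2>, which is column 1 of [T]_U.

<-2, 1, 2>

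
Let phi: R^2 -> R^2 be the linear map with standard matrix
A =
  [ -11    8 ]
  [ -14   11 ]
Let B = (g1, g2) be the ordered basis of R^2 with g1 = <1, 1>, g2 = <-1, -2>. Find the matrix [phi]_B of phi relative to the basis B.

[[-3, -2], [0, 3]]

With P the matrix whose columns are g1, g2, [phi]_B = P^(-1) A P.
Column by column: phi(g1) = A g1 = <-3, -3>; its B-coordinates <-3, 0> give column 1.
Continuing for each basis vector yields [phi]_B = [[-3, -2], [0, 3]].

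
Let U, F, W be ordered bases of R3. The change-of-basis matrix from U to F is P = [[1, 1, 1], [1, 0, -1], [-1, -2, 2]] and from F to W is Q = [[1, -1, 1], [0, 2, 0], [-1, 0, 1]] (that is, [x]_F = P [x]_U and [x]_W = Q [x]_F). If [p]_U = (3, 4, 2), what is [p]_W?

(1, 2, -16)

First [p]_F = P [p]_U = (9, 1, -7).
Then [p]_W = Q [p]_F = (1, 2, -16).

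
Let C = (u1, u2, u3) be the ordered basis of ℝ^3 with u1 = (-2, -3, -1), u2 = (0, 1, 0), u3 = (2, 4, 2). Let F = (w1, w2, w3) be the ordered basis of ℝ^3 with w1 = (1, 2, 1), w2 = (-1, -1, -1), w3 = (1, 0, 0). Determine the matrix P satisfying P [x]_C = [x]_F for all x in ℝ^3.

Column j of P is [uj]_F, since P maps C-coordinates to F-coordinates.
Expressing u1 in F: u1 = -2w1 - w2 - w3, so column 1 of P is (-2, -1, -1).
Doing the same for each uj gives P = [[-2, 1, 2], [-1, 1, 0], [-1, 0, 0]].

[[-2, 1, 2], [-1, 1, 0], [-1, 0, 0]]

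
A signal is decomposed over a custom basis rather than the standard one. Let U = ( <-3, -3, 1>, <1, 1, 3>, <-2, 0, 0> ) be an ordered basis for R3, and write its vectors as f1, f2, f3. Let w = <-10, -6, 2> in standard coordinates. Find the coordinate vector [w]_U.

Write w = c_1 f1 + ... + c_3 f3 and solve for the c_i.
Row-reducing the augmented matrix [M | w] gives c = (2, 0, 2).
Check: 2f1 + 0·f2 + 2f3 = <-10, -6, 2>.

<2, 0, 2>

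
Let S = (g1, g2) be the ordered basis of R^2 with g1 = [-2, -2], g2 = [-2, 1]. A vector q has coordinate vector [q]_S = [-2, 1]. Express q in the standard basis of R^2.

By definition q = -2g1 + g2.
Summing componentwise gives [2, 5].

[2, 5]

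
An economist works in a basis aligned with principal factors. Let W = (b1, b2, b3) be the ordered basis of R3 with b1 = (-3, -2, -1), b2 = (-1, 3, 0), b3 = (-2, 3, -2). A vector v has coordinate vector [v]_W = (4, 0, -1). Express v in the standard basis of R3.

v = M [v]_W, where M has columns b1, ..., b3.
Carrying out the matrix-vector product, v = (-10, -11, -2).

(-10, -11, -2)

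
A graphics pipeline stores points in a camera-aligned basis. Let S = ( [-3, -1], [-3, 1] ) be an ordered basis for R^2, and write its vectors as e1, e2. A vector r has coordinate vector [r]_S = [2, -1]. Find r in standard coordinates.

[-3, -3]

r = M [r]_S, where M has columns e1, e2.
Carrying out the matrix-vector product, r = [-3, -3].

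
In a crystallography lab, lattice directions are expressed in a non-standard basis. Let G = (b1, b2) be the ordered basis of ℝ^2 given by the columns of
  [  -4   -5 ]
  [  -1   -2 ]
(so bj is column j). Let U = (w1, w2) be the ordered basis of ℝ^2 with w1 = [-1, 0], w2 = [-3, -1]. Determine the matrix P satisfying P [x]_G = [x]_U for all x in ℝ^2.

[[1, -1], [1, 2]]

Take x = bj: its G-coordinates are the j-th standard unit vector, so P e_j — column j of P — equals [bj]_U.
b1 = w1 + w2, giving column 1 = [1, 1]; repeating for each j gives P = [[1, -1], [1, 2]].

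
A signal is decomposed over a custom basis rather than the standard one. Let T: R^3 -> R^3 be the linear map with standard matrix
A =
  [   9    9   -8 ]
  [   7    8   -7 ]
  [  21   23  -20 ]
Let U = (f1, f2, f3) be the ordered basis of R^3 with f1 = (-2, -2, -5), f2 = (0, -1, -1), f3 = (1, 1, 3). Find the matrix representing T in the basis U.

[[-1, 0, 2], [-1, 0, 0], [2, -1, -2]]

The j-th column of [T]_U is [T(fj)]_U.
T(f1) = A f1 = (4, 5, 12) = -f1 - f2 + 2f3, so column 1 is (-1, -1, 2).
Repeating for f2, f3 and assembling the columns gives [[-1, 0, 2], [-1, 0, 0], [2, -1, -2]].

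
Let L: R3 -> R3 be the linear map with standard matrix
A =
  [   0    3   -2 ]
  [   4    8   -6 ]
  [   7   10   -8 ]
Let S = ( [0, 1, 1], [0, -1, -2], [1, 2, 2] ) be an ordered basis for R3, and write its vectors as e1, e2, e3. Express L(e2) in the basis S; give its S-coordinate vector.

Compute L(e2) = A e2 = [1, 4, 6] in standard coordinates.
Then write this in S-coordinates: solve for y in y_1 e1 + ... + y_3 e3 = [1, 4, 6].
This gives y = [0, -2, 1], which is column 2 of [L]_S.

[0, -2, 1]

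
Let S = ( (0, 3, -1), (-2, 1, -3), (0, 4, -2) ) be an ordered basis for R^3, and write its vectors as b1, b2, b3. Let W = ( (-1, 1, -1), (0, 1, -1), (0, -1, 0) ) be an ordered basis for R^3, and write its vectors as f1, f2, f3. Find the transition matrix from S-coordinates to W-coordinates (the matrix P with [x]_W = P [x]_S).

Column j of P is [bj]_W, since P maps S-coordinates to W-coordinates.
Expressing b1 in W: b1 = 0·f1 + f2 - 2f3, so column 1 of P is (0, 1, -2).
Doing the same for each bj gives P = [[0, 2, 0], [1, 1, 2], [-2, 2, -2]].

[[0, 2, 0], [1, 1, 2], [-2, 2, -2]]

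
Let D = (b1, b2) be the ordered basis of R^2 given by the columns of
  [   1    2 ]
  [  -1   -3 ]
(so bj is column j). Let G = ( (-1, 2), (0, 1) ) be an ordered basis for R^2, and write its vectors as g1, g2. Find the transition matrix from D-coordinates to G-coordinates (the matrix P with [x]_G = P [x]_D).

[[-1, -2], [1, 1]]

Column j of P is [bj]_G, since P maps D-coordinates to G-coordinates.
Expressing b1 in G: b1 = -g1 + g2, so column 1 of P is (-1, 1).
Doing the same for each bj gives P = [[-1, -2], [1, 1]].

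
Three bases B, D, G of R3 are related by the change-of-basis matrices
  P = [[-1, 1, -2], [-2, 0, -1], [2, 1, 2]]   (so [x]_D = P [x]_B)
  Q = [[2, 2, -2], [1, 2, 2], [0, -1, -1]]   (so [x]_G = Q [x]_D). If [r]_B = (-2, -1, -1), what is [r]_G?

First [r]_D = P [r]_B = (3, 5, -7).
Then [r]_G = Q [r]_D = (30, -1, 2).

(30, -1, 2)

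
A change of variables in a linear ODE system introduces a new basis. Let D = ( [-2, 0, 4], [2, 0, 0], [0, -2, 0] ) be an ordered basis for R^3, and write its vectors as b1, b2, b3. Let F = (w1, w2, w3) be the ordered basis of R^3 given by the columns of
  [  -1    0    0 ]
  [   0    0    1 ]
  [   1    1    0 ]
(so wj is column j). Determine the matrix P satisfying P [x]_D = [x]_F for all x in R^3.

[[2, -2, 0], [2, 2, 0], [0, 0, -2]]

Take x = bj: its D-coordinates are the j-th standard unit vector, so P e_j — column j of P — equals [bj]_F.
b1 = 2w1 + 2w2 + 0·w3, giving column 1 = [2, 2, 0]; repeating for each j gives P = [[2, -2, 0], [2, 2, 0], [0, 0, -2]].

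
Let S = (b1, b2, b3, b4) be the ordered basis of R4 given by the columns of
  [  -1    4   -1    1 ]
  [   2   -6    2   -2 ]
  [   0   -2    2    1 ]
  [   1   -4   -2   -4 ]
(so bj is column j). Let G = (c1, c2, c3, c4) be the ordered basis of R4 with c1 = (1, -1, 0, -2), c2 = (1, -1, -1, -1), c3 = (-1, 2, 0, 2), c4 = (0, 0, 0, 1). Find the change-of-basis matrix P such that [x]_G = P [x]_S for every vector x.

[[0, 0, 2, 1], [0, 2, -2, -1], [1, -2, 1, -1], [-1, 2, -2, -1]]

Column j of P is [bj]_G, since P maps S-coordinates to G-coordinates.
Expressing b1 in G: b1 = 0·c1 + 0·c2 + c3 - c4, so column 1 of P is (0, 0, 1, -1).
Doing the same for each bj gives P = [[0, 0, 2, 1], [0, 2, -2, -1], [1, -2, 1, -1], [-1, 2, -2, -1]].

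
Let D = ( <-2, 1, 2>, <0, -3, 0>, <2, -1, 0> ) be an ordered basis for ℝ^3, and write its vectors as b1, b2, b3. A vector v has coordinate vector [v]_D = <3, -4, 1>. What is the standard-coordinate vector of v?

<-4, 14, 6>

By definition v = 3b1 - 4b2 + b3.
Summing componentwise gives <-4, 14, 6>.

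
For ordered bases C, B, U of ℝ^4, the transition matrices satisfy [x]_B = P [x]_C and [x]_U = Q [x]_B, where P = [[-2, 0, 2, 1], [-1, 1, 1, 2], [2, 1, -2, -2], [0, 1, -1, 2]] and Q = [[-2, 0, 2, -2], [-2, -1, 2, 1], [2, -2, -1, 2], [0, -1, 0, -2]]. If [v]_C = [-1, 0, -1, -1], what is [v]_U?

[8, 7, -2, 4]

First [v]_B = P [v]_C = [-1, -2, 2, -1].
Then [v]_U = Q [v]_B = [8, 7, -2, 4].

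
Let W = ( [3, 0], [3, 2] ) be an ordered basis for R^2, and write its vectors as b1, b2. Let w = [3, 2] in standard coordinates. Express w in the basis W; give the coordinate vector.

We seek scalars with c_1 b1 + c_2 b2 = w; equivalently solve M c = w where the columns of M are b1, b2.
System: 3c_1 + 3c_2 = 3, 0c_1 + 2c_2 = 2; solving gives c_1 = 0, c_2 = 1.
Check: 0·b1 + b2 = [3, 2].

[0, 1]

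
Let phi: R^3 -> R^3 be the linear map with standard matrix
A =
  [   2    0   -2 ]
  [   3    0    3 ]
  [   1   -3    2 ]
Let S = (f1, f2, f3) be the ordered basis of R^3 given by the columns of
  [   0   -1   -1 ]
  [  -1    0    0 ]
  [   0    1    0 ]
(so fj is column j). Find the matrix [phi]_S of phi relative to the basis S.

[[0, 0, 3], [3, 1, -1], [-3, 3, 3]]

Let P have columns f1, ..., f3. Then [phi]_S = P^(-1) A P.
Here det P = 1, so P^(-1) is integer; computing A P first and then P^(-1)(A P) gives [[0, 0, 3], [3, 1, -1], [-3, 3, 3]].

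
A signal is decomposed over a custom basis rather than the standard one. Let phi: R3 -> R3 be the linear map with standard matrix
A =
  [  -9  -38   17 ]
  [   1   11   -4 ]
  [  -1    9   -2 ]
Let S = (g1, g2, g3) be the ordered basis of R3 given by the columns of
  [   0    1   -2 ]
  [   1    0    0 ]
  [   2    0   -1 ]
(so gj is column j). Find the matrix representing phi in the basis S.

[[3, 1, 2], [-2, -3, 1], [1, 3, 0]]

The j-th column of [phi]_S is [phi(gj)]_S.
phi(g1) = A g1 = [-4, 3, 5] = 3g1 - 2g2 + g3, so column 1 is [3, -2, 1].
Repeating for g2, g3 and assembling the columns gives [[3, 1, 2], [-2, -3, 1], [1, 3, 0]].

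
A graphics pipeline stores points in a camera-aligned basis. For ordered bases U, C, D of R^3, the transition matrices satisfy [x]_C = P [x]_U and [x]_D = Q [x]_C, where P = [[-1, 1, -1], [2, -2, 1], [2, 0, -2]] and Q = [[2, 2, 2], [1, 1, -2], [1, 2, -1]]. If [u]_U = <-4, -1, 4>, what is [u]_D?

<-38, 29, 11>

Apply P to get C-coordinates <-1, -2, -16>, then Q to get D-coordinates.
The result is [u]_D = <-38, 29, 11>.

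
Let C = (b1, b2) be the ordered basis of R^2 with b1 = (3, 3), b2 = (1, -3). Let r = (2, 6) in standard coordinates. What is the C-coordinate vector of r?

[r]_C is the unique c with M c = r, where M has columns b1, b2.
System: 3c_1 + c_2 = 2, 3c_1 - 3c_2 = 6; solving gives c_1 = 1, c_2 = -1.
Check: b1 - b2 = (2, 6).

(1, -1)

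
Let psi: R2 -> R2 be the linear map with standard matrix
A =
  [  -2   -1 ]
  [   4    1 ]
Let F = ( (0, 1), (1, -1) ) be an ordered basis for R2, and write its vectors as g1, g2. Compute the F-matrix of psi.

[[0, 2], [-1, -1]]

The j-th column of [psi]_F is [psi(gj)]_F.
psi(g1) = A g1 = (-1, 1) = 0·g1 - g2, so column 1 is (0, -1).
Repeating for g2 and assembling the columns gives [[0, 2], [-1, -1]].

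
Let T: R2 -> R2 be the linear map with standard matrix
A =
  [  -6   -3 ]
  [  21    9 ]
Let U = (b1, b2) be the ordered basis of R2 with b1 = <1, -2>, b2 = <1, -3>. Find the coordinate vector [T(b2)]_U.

Column 2 of [T]_U is the U-coordinate vector of T(b2).
In standard coordinates T(b2) = A b2 = <3, -6>.
Converting to U: <3, -6> = 3b1 + 0·b2, so the coordinate vector is <3, 0>.

<3, 0>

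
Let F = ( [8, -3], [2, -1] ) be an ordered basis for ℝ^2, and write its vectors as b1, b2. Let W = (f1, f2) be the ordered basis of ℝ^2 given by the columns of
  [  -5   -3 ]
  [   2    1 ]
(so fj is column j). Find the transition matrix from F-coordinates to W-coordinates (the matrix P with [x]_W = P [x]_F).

Column j of P is [bj]_W, since P maps F-coordinates to W-coordinates.
Expressing b1 in W: b1 = -f1 - f2, so column 1 of P is [-1, -1].
Doing the same for each bj gives P = [[-1, -1], [-1, 1]].

[[-1, -1], [-1, 1]]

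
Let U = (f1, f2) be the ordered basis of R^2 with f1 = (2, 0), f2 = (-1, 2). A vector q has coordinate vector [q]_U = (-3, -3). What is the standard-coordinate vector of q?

The coordinates say q = -3f1 - 3f2; adding the scaled basis vectors gives (-3, -6).

(-3, -6)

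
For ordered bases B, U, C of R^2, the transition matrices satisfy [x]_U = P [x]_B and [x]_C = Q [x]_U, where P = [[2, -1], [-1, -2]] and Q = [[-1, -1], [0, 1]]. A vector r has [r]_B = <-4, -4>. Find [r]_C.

Apply P to get U-coordinates <-4, 12>, then Q to get C-coordinates.
The result is [r]_C = <-8, 12>.

<-8, 12>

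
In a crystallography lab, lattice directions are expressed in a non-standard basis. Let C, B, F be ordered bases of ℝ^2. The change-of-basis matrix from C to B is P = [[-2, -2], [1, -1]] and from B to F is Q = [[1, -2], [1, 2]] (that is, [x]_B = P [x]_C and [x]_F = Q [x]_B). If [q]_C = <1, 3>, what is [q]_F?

Composing the changes, [q]_F = Q P [q]_C.
Q P = [[-4, 0], [0, -4]]; applying this to <1, 3> gives <-4, -12>.

<-4, -12>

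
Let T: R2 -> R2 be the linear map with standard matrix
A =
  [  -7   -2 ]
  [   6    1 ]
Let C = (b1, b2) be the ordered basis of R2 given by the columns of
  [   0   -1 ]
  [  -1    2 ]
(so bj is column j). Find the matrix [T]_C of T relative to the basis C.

[[-3, -2], [-2, -3]]

With P the matrix whose columns are b1, b2, [T]_C = P^(-1) A P.
Column by column: T(b1) = A b1 = [2, -1]; its C-coordinates [-3, -2] give column 1.
Continuing for each basis vector yields [T]_C = [[-3, -2], [-2, -3]].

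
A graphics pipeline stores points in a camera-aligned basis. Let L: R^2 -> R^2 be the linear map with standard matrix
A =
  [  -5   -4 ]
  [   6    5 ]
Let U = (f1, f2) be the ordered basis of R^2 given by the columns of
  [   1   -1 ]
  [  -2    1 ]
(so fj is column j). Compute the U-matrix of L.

[[1, 0], [-2, -1]]

With P the matrix whose columns are f1, f2, [L]_U = P^(-1) A P.
Column by column: L(f1) = A f1 = [3, -4]; its U-coordinates [1, -2] give column 1.
Continuing for each basis vector yields [L]_U = [[1, 0], [-2, -1]].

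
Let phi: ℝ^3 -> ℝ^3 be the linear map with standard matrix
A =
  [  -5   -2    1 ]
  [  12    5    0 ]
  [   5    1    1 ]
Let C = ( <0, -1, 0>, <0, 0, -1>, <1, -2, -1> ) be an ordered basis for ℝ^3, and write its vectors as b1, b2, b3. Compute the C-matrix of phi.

Let P have columns b1, ..., b3. Then [phi]_C = P^(-1) A P.
Here det P = 1, so P^(-1) is integer; computing A P first and then P^(-1)(A P) gives [[1, 2, 2], [-1, 2, 0], [2, -1, -2]].

[[1, 2, 2], [-1, 2, 0], [2, -1, -2]]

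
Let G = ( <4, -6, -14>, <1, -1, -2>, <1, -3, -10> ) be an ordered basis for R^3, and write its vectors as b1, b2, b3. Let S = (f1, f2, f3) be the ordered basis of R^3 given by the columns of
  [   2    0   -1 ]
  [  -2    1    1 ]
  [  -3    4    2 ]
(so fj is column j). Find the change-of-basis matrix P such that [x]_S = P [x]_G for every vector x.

Column j of P is [bj]_S, since P maps G-coordinates to S-coordinates.
Expressing b1 in S: b1 = 2f1 - 2f2 + 0·f3, so column 1 of P is <2, -2, 0>.
Doing the same for each bj gives P = [[2, 0, 0], [-2, 0, -2], [0, -1, -1]].

[[2, 0, 0], [-2, 0, -2], [0, -1, -1]]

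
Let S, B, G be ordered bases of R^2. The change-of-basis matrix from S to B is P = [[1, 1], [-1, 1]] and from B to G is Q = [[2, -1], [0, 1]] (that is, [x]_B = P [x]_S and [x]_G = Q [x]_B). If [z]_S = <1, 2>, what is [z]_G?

<5, 1>

First [z]_B = P [z]_S = <3, 1>.
Then [z]_G = Q [z]_B = <5, 1>.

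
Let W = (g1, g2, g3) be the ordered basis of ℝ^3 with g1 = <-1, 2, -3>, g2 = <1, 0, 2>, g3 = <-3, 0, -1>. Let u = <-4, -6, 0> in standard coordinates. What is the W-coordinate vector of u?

<-3, -4, 1>

[u]_W is the unique c with M c = u, where M has columns g1, ..., g3.
Solving this 3x3 system gives c = (-3, -4, 1).
Check: -3g1 - 4g2 + g3 = <-4, -6, 0>.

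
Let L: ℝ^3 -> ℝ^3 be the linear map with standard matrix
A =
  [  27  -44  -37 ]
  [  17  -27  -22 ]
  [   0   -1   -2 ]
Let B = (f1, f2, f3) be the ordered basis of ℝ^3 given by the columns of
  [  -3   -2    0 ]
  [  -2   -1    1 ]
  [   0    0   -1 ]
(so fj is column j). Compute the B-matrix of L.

[[-3, 2, 1], [1, 2, 2], [-2, -1, -1]]

The j-th column of [L]_B is [L(fj)]_B.
L(f1) = A f1 = <7, 3, 2> = -3f1 + f2 - 2f3, so column 1 is <-3, 1, -2>.
Repeating for f2, f3 and assembling the columns gives [[-3, 2, 1], [1, 2, 2], [-2, -1, -1]].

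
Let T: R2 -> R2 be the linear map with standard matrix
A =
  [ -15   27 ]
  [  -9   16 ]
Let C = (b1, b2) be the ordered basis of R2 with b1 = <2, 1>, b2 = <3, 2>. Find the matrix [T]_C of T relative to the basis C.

[[0, 3], [-1, 1]]

With P the matrix whose columns are b1, b2, [T]_C = P^(-1) A P.
Column by column: T(b1) = A b1 = <-3, -2>; its C-coordinates <0, -1> give column 1.
Continuing for each basis vector yields [T]_C = [[0, 3], [-1, 1]].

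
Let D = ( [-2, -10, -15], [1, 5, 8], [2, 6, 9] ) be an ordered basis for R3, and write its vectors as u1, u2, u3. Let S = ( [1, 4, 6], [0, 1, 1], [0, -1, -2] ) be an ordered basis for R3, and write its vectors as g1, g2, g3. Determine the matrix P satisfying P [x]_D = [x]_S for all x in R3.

Column j of P is [uj]_S, since P maps D-coordinates to S-coordinates.
Expressing u1 in S: u1 = -2g1 - g2 + g3, so column 1 of P is [-2, -1, 1].
Doing the same for each uj gives P = [[-2, 1, 2], [-1, 0, -1], [1, -1, 1]].

[[-2, 1, 2], [-1, 0, -1], [1, -1, 1]]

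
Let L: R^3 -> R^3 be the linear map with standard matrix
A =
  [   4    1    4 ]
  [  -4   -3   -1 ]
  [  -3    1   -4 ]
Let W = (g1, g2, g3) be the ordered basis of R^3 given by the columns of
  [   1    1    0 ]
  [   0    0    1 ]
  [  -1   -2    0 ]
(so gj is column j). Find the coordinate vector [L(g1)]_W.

(1, -1, -3)

Compute L(g1) = A g1 = (0, -3, 1) in standard coordinates.
Then write this in W-coordinates: solve for y in y_1 g1 + ... + y_3 g3 = (0, -3, 1).
This gives y = (1, -1, -3), which is column 1 of [L]_W.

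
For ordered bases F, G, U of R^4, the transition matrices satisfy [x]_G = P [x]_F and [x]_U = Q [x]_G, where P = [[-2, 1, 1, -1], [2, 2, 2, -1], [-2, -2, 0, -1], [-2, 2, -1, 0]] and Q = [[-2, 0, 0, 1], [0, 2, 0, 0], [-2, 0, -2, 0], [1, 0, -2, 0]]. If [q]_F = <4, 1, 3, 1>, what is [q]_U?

First [q]_G = P [q]_F = <-5, 15, -11, -9>.
Then [q]_U = Q [q]_G = <1, 30, 32, 17>.

<1, 30, 32, 17>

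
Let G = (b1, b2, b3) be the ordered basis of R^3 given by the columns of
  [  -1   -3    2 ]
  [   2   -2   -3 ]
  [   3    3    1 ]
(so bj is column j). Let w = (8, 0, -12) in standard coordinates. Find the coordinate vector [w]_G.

Write w = c_1 b1 + ... + c_3 b3 and solve for the c_i.
Solving this 3x3 system gives c = (-2, -2, 0).
Check: -2b1 - 2b2 + 0·b3 = (8, 0, -12).

(-2, -2, 0)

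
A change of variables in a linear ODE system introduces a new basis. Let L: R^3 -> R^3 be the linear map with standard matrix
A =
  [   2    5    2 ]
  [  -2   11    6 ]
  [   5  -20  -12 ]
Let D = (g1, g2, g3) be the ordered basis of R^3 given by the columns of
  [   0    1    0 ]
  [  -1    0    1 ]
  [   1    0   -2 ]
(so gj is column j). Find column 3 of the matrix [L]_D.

(-2, 1, -3)

Compute L(g3) = A g3 = (1, -1, 4) in standard coordinates.
Then write this in D-coordinates: solve for y in y_1 g1 + ... + y_3 g3 = (1, -1, 4).
This gives y = (-2, 1, -3), which is column 3 of [L]_D.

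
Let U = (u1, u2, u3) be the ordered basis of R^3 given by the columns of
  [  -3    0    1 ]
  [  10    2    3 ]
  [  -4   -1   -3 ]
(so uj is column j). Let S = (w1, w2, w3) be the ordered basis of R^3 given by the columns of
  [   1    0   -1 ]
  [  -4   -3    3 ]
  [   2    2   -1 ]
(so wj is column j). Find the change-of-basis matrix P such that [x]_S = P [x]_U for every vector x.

[[-1, 1, 0], [0, -1, -2], [2, 1, -1]]

Let M have columns uj and N have columns wj. Then for every x, N [x]_S = x = M [x]_U, so P = N^(-1) M.
Since det N = -1, N^(-1) has integer entries; multiplying gives P = [[-1, 1, 0], [0, -1, -2], [2, 1, -1]].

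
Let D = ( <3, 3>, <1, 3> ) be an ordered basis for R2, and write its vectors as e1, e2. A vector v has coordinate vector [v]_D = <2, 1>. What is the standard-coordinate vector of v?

<7, 9>

v = M [v]_D, where M has columns e1, e2.
Carrying out the matrix-vector product, v = <7, 9>.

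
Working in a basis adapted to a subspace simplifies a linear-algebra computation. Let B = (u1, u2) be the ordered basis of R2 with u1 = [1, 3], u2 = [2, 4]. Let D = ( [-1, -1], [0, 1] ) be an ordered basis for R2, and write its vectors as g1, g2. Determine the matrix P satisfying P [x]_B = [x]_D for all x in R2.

[[-1, -2], [2, 2]]

Let M have columns uj and N have columns gj. Then for every x, N [x]_D = x = M [x]_B, so P = N^(-1) M.
Since det N = -1, N^(-1) has integer entries; multiplying gives P = [[-1, -2], [2, 2]].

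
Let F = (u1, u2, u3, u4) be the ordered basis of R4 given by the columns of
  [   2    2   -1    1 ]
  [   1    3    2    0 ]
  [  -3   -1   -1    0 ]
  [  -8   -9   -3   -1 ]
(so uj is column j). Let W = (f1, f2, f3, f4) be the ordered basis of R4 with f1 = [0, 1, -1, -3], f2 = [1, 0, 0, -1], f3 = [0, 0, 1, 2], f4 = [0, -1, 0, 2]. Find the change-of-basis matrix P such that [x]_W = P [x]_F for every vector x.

Take x = uj: its F-coordinates are the j-th standard unit vector, so P e_j — column j of P — equals [uj]_W.
u1 = 2f1 + 2f2 - f3 + f4, giving column 1 = [2, 2, -1, 1]; repeating for each j gives P = [[2, 1, 2, 0], [2, 2, -1, 1], [-1, 0, 1, 0], [1, -2, 0, 0]].

[[2, 1, 2, 0], [2, 2, -1, 1], [-1, 0, 1, 0], [1, -2, 0, 0]]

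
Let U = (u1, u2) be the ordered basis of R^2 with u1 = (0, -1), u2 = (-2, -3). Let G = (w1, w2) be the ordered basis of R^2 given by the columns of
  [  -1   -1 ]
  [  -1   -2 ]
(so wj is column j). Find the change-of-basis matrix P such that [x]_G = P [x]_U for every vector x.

Take x = uj: its U-coordinates are the j-th standard unit vector, so P e_j — column j of P — equals [uj]_G.
u1 = -w1 + w2, giving column 1 = (-1, 1); repeating for each j gives P = [[-1, 1], [1, 1]].

[[-1, 1], [1, 1]]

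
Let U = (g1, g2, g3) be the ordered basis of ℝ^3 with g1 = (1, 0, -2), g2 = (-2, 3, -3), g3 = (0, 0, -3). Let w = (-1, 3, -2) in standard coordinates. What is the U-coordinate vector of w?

Write w = c_1 g1 + ... + c_3 g3 and solve for the c_i.
Row-reducing the augmented matrix [M | w] gives c = (1, 1, -1).
Check: g1 + g2 - g3 = (-1, 3, -2).

(1, 1, -1)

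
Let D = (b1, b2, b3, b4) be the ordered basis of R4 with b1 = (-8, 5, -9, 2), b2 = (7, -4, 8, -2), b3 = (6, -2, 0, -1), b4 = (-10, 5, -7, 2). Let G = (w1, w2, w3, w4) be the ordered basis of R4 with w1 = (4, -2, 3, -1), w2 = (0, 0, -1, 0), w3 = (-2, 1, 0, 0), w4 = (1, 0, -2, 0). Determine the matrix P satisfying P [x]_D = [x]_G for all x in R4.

Column j of P is [bj]_G, since P maps D-coordinates to G-coordinates.
Expressing b1 in G: b1 = -2w1 - w2 + w3 + 2w4, so column 1 of P is (-2, -1, 1, 2).
Doing the same for each bj gives P = [[-2, 2, 1, -2], [-1, 0, -1, 1], [1, 0, 0, 1], [2, -1, 2, 0]].

[[-2, 2, 1, -2], [-1, 0, -1, 1], [1, 0, 0, 1], [2, -1, 2, 0]]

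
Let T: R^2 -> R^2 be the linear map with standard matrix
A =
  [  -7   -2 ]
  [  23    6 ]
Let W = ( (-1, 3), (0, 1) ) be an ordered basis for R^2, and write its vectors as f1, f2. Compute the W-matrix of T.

With P the matrix whose columns are f1, f2, [T]_W = P^(-1) A P.
Column by column: T(f1) = A f1 = (1, -5); its W-coordinates (-1, -2) give column 1.
Continuing for each basis vector yields [T]_W = [[-1, 2], [-2, 0]].

[[-1, 2], [-2, 0]]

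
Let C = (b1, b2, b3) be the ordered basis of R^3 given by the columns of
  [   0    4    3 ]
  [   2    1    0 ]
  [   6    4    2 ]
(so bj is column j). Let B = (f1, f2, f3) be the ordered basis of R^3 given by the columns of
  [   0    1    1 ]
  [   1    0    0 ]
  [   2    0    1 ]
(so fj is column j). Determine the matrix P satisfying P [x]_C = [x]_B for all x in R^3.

[[2, 1, 0], [-2, 2, 1], [2, 2, 2]]

Take x = bj: its C-coordinates are the j-th standard unit vector, so P e_j — column j of P — equals [bj]_B.
b1 = 2f1 - 2f2 + 2f3, giving column 1 = <2, -2, 2>; repeating for each j gives P = [[2, 1, 0], [-2, 2, 1], [2, 2, 2]].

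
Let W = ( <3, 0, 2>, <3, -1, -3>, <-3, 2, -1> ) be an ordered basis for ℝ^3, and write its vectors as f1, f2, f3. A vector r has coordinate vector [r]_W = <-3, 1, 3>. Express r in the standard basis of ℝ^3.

<-15, 5, -12>

The coordinates say r = -3f1 + f2 + 3f3; adding the scaled basis vectors gives <-15, 5, -12>.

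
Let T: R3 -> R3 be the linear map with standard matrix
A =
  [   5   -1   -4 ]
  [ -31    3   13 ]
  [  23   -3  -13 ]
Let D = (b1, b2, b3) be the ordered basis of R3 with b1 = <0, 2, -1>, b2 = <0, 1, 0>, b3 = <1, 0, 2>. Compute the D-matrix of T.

The j-th column of [T]_D is [T(bj)]_D.
T(b1) = A b1 = <2, -7, 7> = -3b1 - b2 + 2b3, so column 1 is <-3, -1, 2>.
Repeating for b2, b3 and assembling the columns gives [[-3, 1, -3], [-1, 1, 1], [2, -1, -3]].

[[-3, 1, -3], [-1, 1, 1], [2, -1, -3]]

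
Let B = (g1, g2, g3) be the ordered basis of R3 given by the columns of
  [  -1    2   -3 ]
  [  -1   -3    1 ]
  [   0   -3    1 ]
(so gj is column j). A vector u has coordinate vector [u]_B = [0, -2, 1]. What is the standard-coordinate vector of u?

[-7, 7, 7]

u = M [u]_B, where M has columns g1, ..., g3.
Carrying out the matrix-vector product, u = [-7, 7, 7].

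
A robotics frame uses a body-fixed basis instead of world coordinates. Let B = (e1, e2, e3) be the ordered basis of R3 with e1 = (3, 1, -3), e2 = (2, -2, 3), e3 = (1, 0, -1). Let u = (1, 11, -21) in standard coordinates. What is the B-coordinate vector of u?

Write u = c_1 e1 + ... + c_3 e3 and solve for the c_i.
Solving this 3x3 system gives c = (3, -4, 0).
Check: 3e1 - 4e2 + 0·e3 = (1, 11, -21).

(3, -4, 0)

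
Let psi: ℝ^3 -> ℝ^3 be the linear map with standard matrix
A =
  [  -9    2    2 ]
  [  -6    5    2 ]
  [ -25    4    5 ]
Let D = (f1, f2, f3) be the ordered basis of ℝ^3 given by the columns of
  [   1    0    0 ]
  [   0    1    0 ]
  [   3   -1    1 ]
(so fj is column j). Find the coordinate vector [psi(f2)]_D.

<0, 3, 2>

Column 2 of [psi]_D is the D-coordinate vector of psi(f2).
In standard coordinates psi(f2) = A f2 = <0, 3, -1>.
Converting to D: <0, 3, -1> = 0·f1 + 3f2 + 2f3, so the coordinate vector is <0, 3, 2>.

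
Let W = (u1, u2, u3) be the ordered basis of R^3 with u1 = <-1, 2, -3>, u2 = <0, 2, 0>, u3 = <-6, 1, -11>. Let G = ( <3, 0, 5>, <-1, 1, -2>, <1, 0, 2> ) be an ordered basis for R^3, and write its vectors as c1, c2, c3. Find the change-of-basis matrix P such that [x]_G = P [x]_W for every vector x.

[[1, 0, -1], [2, 2, 1], [-2, 2, -2]]

Column j of P is [uj]_G, since P maps W-coordinates to G-coordinates.
Expressing u1 in G: u1 = c1 + 2c2 - 2c3, so column 1 of P is <1, 2, -2>.
Doing the same for each uj gives P = [[1, 0, -1], [2, 2, 1], [-2, 2, -2]].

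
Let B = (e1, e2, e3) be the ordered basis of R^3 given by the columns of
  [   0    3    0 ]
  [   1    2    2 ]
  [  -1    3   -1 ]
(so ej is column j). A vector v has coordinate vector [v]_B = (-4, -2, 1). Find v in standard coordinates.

(-6, -6, -3)

v = M [v]_B, where M has columns e1, ..., e3.
Carrying out the matrix-vector product, v = (-6, -6, -3).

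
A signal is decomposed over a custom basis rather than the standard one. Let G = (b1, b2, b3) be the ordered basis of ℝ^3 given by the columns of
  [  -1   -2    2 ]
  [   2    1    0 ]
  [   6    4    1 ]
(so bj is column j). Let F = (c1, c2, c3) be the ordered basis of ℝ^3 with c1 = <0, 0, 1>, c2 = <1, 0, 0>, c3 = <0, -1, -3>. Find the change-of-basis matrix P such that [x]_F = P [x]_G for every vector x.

[[0, 1, 1], [-1, -2, 2], [-2, -1, 0]]

Let M have columns bj and N have columns cj. Then for every x, N [x]_F = x = M [x]_G, so P = N^(-1) M.
Since det N = -1, N^(-1) has integer entries; multiplying gives P = [[0, 1, 1], [-1, -2, 2], [-2, -1, 0]].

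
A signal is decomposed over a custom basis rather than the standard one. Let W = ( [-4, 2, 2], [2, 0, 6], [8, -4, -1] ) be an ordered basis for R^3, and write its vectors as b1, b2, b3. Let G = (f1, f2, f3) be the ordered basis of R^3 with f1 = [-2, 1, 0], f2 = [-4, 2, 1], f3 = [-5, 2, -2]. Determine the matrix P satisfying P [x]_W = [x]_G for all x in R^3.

[[-2, 0, -2], [2, 2, -1], [0, -2, 0]]

Take x = bj: its W-coordinates are the j-th standard unit vector, so P e_j — column j of P — equals [bj]_G.
b1 = -2f1 + 2f2 + 0·f3, giving column 1 = [-2, 2, 0]; repeating for each j gives P = [[-2, 0, -2], [2, 2, -1], [0, -2, 0]].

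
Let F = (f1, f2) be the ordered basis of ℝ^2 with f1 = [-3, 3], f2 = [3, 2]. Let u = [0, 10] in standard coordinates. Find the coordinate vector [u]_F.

Write u = c_1 f1 + c_2 f2 and solve for the c_i.
System: -3c_1 + 3c_2 = 0, 3c_1 + 2c_2 = 10; solving gives c_1 = 2, c_2 = 2.
Check: 2f1 + 2f2 = [0, 10].

[2, 2]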